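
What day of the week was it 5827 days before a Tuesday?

Saturday

5827 − 832·7 = 3, so 5827 ≡ 3 (mod 7).
Tuesday − 3 days → Saturday.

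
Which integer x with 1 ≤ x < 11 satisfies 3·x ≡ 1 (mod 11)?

11 = 3·3 + 2
3 = 1·2 + 1
2 = 2·1 + 0
Back-substituting gives 3·4 ≡ 1 (mod 11).

4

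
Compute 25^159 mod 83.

By repeated squaring mod 83: 25^1≡25, 25^2≡44, 25^4≡27, 25^8≡65, 25^16≡75, 25^32≡64, 25^64≡29, 25^128≡11.
159 = 1 + 2 + 4 + 8 + 16 + 128, so 25^159 ≡ 25·44·27·65·75·11 ≡ 68 (mod 83).

68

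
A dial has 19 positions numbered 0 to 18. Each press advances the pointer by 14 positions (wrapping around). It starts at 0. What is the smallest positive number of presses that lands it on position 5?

The inverse of 14 mod 19 is 15 (since 14·15 = 210 ≡ 1).
Multiplying both sides by 15: x ≡ 15·5 = 75 ≡ 18 (mod 19).

18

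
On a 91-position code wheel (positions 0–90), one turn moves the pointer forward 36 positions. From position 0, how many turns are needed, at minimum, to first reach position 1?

91 = 2·36 + 19
36 = 1·19 + 17
19 = 1·17 + 2
17 = 8·2 + 1
2 = 2·1 + 0
Back-substituting gives 36·43 ≡ 1 (mod 91).

43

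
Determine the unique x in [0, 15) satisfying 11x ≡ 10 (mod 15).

5

The inverse of 11 mod 15 is 11 (since 11·11 = 121 ≡ 1).
So x ≡ 11·10 = 110 ≡ 5 (mod 15).
Check: 11·5 = 55 = 3·15 + 10.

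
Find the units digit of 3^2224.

Last digits of 3^n: 3, 9, 7, 1 (period 4).
2224 leaves remainder 0 on division by 4, so 3^2224 ends in 1.

1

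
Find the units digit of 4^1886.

6

Last digits of 4^n: 4, 6 (period 2).
1886 mod 2 = 0, so the last digit matches 4^2 = 6.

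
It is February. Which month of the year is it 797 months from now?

July

797 − 66·12 = 5, so 797 ≡ 5 (mod 12).
February + 5 months → July.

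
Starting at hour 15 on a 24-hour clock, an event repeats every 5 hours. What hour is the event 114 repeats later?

114·5 = 570.
570 mod 24 = 18 (since 23·24 = 552).
(15 + 18) mod 24 = 9.

9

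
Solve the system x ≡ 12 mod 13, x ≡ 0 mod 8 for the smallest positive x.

64

x ≡ 0 (mod 8) gives x ∈ {0, 8, 16, 24, 32, 40, 48, 56, …}.
The first of these with x mod 13 = 12 is 64.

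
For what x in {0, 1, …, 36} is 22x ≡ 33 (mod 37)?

20

22⁻¹ ≡ 32 (mod 37) because 22·32 = 704 = 19·37 + 1.
So x ≡ 32·33 = 1056 ≡ 20 (mod 37).
Check: 22·20 = 440 = 11·37 + 33.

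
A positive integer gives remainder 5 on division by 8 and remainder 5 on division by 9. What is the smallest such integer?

5

x ≡ 5 (mod 8) gives x ∈ {5}.
The first of these with x mod 9 = 5 is 5.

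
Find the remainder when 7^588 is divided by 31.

Square-and-reduce mod 31: 7^1≡7, 7^2≡18, 7^4≡14, 7^8≡10, 7^16≡7, 7^32≡18, 7^64≡14, 7^128≡10, 7^256≡7, 7^512≡18.
Since 588 = 4 + 8 + 64 + 512 in binary, 7^588 ≡ 14·10·14·18 ≡ 2 (mod 31).

2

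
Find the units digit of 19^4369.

Last digits of 9^n: 9, 1 (period 2).
4369 mod 2 = 1, so the last digit matches 9^1 = 9.

9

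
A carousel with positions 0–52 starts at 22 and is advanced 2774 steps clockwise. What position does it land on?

40

2774 = 52·53 + 18, so 2774 mod 53 = 18.
(22 + 18) mod 53 = 40.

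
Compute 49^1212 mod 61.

58

Successive squares of 49 mod 61: 49^1≡49, 49^2≡22, 49^4≡57, 49^8≡16, 49^16≡12, 49^32≡22, 49^64≡57, 49^128≡16, 49^256≡12, 49^512≡22, 49^1024≡57.
1212 = 4 + 8 + 16 + 32 + 128 + 1024, so 49^1212 ≡ 57·16·12·22·16·57 ≡ 58 (mod 61).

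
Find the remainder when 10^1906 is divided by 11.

1

By repeated squaring mod 11: 10^1≡10, 10^2≡1, 10^4≡1, 10^8≡1, 10^16≡1, 10^32≡1, 10^64≡1, 10^128≡1, 10^256≡1, 10^512≡1, 10^1024≡1.
1906 = 2 + 16 + 32 + 64 + 256 + 512 + 1024, so 10^1906 ≡ 1·1·1·1·1·1·1 ≡ 1 (mod 11).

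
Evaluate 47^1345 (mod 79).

Successive squares of 47 mod 79: 47^1≡47, 47^2≡76, 47^4≡9, 47^8≡2, 47^16≡4, 47^32≡16, 47^64≡19, 47^128≡45, 47^256≡50, 47^512≡51, 47^1024≡73.
Since 1345 = 1 + 64 + 256 + 1024 in binary, 47^1345 ≡ 47·19·50·73 ≡ 68 (mod 79).

68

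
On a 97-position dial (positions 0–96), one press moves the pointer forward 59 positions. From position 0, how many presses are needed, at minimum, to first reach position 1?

74

97 = 1·59 + 38
59 = 1·38 + 21
38 = 1·21 + 17
21 = 1·17 + 4
17 = 4·4 + 1
4 = 4·1 + 0
Back-substituting gives 59·74 ≡ 1 (mod 97).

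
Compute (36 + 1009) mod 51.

Dividing 1009 by 51 gives quotient 19 and remainder 40.
(36 + 40) mod 51 = 25.

25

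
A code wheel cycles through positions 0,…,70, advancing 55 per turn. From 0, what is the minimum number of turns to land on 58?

23

55⁻¹ ≡ 31 (mod 71) because 55·31 = 1705 = 24·71 + 1.
So x ≡ 31·58 = 1798 ≡ 23 (mod 71).
Check: 55·23 = 1265 = 17·71 + 58.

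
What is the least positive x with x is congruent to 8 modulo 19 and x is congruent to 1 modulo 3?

46

x ≡ 1 (mod 3) gives x ∈ {1, 4, 7, 10, 13, 16, 19, 22, …}.
The first of these with x mod 19 = 8 is 46.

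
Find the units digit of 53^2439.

Powers of 3 mod 10 repeat with period 4: 3, 9, 7, 1.
2439 leaves remainder 3 on division by 4, so 53^2439 ends in 7.

7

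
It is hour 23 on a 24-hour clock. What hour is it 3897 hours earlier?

14

3897 = 162·24 + 9, so 3897 mod 24 = 9.
(23 − 9) mod 24 = 14.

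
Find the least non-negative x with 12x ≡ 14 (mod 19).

17

The inverse of 12 mod 19 is 8 (since 12·8 = 96 ≡ 1).
So x ≡ 8·14 = 112 ≡ 17 (mod 19).
Check: 12·17 = 204 = 10·19 + 14.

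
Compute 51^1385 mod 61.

40

Square-and-reduce mod 61: 51^1≡51, 51^2≡39, 51^4≡57, 51^8≡16, 51^16≡12, 51^32≡22, 51^64≡57, 51^128≡16, 51^256≡12, 51^512≡22, 51^1024≡57.
Since 1385 = 1 + 8 + 32 + 64 + 256 + 1024 in binary, 51^1385 ≡ 51·16·22·57·12·57 ≡ 40 (mod 61).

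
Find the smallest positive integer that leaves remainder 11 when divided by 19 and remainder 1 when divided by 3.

Since 3·13 ≡ 1 (mod 19), take x = 1 + 3·((11−1)·13 mod 19) = 1 + 3·16 = 49.
Check: 49 mod 19 = 11, 49 mod 3 = 1.

49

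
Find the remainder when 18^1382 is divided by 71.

By repeated squaring mod 71: 18^1≡18, 18^2≡40, 18^4≡38, 18^8≡24, 18^16≡8, 18^32≡64, 18^64≡49, 18^128≡58, 18^256≡27, 18^512≡19, 18^1024≡6.
Since 1382 = 2 + 4 + 32 + 64 + 256 + 1024 in binary, 18^1382 ≡ 40·38·64·49·27·6 ≡ 2 (mod 71).

2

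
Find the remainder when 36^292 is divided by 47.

3

By repeated squaring mod 47: 36^1≡36, 36^2≡27, 36^4≡24, 36^8≡12, 36^16≡3, 36^32≡9, 36^64≡34, 36^128≡28, 36^256≡32.
292 = 4 + 32 + 256, so 36^292 ≡ 24·9·32 ≡ 3 (mod 47).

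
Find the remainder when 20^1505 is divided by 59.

By repeated squaring mod 59: 20^1≡20, 20^2≡46, 20^4≡51, 20^8≡5, 20^16≡25, 20^32≡35, 20^64≡45, 20^128≡19, 20^256≡7, 20^512≡49, 20^1024≡41.
1505 = 1 + 32 + 64 + 128 + 256 + 1024, so 20^1505 ≡ 20·35·45·19·7·41 ≡ 27 (mod 59).

27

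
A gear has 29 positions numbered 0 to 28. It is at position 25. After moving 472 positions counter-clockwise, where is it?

472 mod 29 = 8 (since 16·29 = 464).
(25 − 8) mod 29 = 17.

17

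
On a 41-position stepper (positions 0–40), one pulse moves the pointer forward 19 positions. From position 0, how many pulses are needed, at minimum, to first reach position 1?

13

19·13 = 247 = 6·41 + 1, so 19⁻¹ ≡ 13 (mod 41).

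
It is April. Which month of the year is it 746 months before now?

February

746 = 62·12 + 2, so 746 mod 12 = 2.
April − 2 months → February.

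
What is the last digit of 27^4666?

The units digit of 27^n cycles with period 4: 7, 9, 3, 1, …
4666 mod 4 = 2, so the last digit matches 7^2 = 9.

9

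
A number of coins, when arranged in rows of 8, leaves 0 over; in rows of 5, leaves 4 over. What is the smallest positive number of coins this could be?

x ≡ 4 (mod 5) gives x ∈ {4, 9, 14, 19, 24}.
The first of these with x mod 8 = 0 is 24.

24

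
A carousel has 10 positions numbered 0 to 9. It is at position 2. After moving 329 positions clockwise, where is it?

329 = 32·10 + 9, so 329 mod 10 = 9.
(2 + 9) mod 10 = 1.

1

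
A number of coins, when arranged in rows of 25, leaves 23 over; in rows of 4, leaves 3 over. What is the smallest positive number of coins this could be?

x ≡ 3 (mod 4) gives x ∈ {3, 7, 11, 15, 19, 23}.
The first of these with x mod 25 = 23 is 23.

23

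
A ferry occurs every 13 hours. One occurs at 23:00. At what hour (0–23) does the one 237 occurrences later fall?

237·13 = 3081.
3081 = 128·24 + 9, so 3081 mod 24 = 9.
(23 + 9) mod 24 = 8.

8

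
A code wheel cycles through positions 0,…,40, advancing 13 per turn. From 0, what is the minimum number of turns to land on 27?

21

The inverse of 13 mod 41 is 19 (since 13·19 = 247 ≡ 1).
So x ≡ 19·27 = 513 ≡ 21 (mod 41).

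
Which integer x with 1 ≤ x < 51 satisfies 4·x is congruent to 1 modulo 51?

4·13 = 52 = 1·51 + 1, so 4⁻¹ ≡ 13 (mod 51).

13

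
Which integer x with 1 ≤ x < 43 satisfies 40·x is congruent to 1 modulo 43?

43 = 1·40 + 3
40 = 13·3 + 1
3 = 3·1 + 0
Back-substituting gives 40·14 ≡ 1 (mod 43).

14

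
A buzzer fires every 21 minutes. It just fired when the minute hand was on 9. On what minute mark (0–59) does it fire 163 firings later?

12

163·21 = 3423.
Dividing 3423 by 60 gives quotient 57 and remainder 3.
(9 + 3) mod 60 = 12.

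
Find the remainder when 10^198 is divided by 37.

Square-and-reduce mod 37: 10^1≡10, 10^2≡26, 10^4≡10, 10^8≡26, 10^16≡10, 10^32≡26, 10^64≡10, 10^128≡26.
198 = 2 + 4 + 64 + 128, so 10^198 ≡ 26·10·10·26 ≡ 1 (mod 37).

1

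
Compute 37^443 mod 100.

By repeated squaring mod 100: 37^1≡37, 37^2≡69, 37^4≡61, 37^8≡21, 37^16≡41, 37^32≡81, 37^64≡61, 37^128≡21, 37^256≡41.
Since 443 = 1 + 2 + 8 + 16 + 32 + 128 + 256 in binary, 37^443 ≡ 37·69·21·41·81·21·41 ≡ 53 (mod 100).

53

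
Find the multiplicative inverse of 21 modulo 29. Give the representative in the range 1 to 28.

29 = 1·21 + 8
21 = 2·8 + 5
8 = 1·5 + 3
5 = 1·3 + 2
3 = 1·2 + 1
2 = 2·1 + 0
Back-substituting gives 21·18 ≡ 1 (mod 29).

18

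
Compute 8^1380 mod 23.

16

By repeated squaring mod 23: 8^1≡8, 8^2≡18, 8^4≡2, 8^8≡4, 8^16≡16, 8^32≡3, 8^64≡9, 8^128≡12, 8^256≡6, 8^512≡13, 8^1024≡8.
1380 = 4 + 32 + 64 + 256 + 1024, so 8^1380 ≡ 2·3·9·6·8 ≡ 16 (mod 23).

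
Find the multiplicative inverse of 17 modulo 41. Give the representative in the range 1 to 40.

29

17·29 = 493 = 12·41 + 1, so 17⁻¹ ≡ 29 (mod 41).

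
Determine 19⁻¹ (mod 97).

97 = 5·19 + 2
19 = 9·2 + 1
2 = 2·1 + 0
Back-substituting gives 19·46 ≡ 1 (mod 97).

46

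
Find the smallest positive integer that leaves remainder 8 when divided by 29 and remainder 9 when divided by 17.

298

x ≡ 9 (mod 17) gives x ∈ {9, 26, 43, 60, 77, 94, 111, 128, …}.
The first of these with x mod 29 = 8 is 298.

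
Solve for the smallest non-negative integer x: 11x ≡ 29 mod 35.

9

The inverse of 11 mod 35 is 16 (since 11·16 = 176 ≡ 1).
Multiplying both sides by 16: x ≡ 16·29 = 464 ≡ 9 (mod 35).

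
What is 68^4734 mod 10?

The units digit of 68^n cycles with period 4: 8, 4, 2, 6, …
4734 leaves remainder 2 on division by 4, so 68^4734 ends in 4.

4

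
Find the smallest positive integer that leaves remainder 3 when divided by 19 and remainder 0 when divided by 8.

136

x ≡ 0 (mod 8) gives x ∈ {0, 8, 16, 24, 32, 40, 48, 56, …}.
The first of these with x mod 19 = 3 is 136.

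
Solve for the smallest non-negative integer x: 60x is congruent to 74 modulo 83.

4

The inverse of 60 mod 83 is 18 (since 60·18 = 1080 ≡ 1).
Multiplying both sides by 18: x ≡ 18·74 = 1332 ≡ 4 (mod 83).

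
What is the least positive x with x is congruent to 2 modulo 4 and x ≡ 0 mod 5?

10

Since 5·1 ≡ 1 (mod 4), take x = 0 + 5·((2−0)·1 mod 4) = 0 + 5·2 = 10.
Check: 10 mod 4 = 2, 10 mod 5 = 0.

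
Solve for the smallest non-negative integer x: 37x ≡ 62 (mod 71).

65

37⁻¹ ≡ 48 (mod 71) because 37·48 = 1776 = 25·71 + 1.
Multiplying both sides by 48: x ≡ 48·62 = 2976 ≡ 65 (mod 71).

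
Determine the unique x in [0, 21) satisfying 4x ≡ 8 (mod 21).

2

The inverse of 4 mod 21 is 16 (since 4·16 = 64 ≡ 1).
So x ≡ 16·8 = 128 ≡ 2 (mod 21).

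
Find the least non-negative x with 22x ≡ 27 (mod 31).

22⁻¹ ≡ 24 (mod 31) because 22·24 = 528 = 17·31 + 1.
So x ≡ 24·27 = 648 ≡ 28 (mod 31).

28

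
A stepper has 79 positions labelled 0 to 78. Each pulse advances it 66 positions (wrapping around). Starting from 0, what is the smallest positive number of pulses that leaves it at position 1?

66·6 = 396 = 5·79 + 1, so 66⁻¹ ≡ 6 (mod 79).

6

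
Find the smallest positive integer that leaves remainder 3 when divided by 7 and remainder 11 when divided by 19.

87

Since 19·3 ≡ 1 (mod 7), take x = 11 + 19·((3−11)·3 mod 7) = 11 + 19·4 = 87.
Check: 87 mod 7 = 3, 87 mod 19 = 11.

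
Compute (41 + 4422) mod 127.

Dividing 4422 by 127 gives quotient 34 and remainder 104.
(41 + 104) mod 127 = 18.

18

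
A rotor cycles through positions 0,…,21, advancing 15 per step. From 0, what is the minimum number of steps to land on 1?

15⁻¹ ≡ 3 (mod 22) because 15·3 = 45 = 2·22 + 1.
Multiplying both sides by 3: x ≡ 3·1 = 3 ≡ 3 (mod 22).

3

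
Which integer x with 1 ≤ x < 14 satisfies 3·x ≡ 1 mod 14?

5

14 = 4·3 + 2
3 = 1·2 + 1
2 = 2·1 + 0
Back-substituting gives 3·5 ≡ 1 (mod 14).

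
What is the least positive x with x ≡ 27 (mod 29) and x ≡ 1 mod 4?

85

x ≡ 1 (mod 4) gives x ∈ {1, 5, 9, 13, 17, 21, 25, 29, …}.
The first of these with x mod 29 = 27 is 85.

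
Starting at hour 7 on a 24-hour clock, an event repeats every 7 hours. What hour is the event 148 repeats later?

148·7 = 1036.
Dividing 1036 by 24 gives quotient 43 and remainder 4.
(7 + 4) mod 24 = 11.

11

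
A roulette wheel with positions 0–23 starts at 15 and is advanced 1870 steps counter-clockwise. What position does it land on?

1870 = 77·24 + 22, so 1870 mod 24 = 22.
(15 − 22) mod 24 = 17.

17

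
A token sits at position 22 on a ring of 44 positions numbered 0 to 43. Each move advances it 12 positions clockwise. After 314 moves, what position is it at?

6

314·12 = 3768.
3768 = 85·44 + 28, so 3768 mod 44 = 28.
(22 + 28) mod 44 = 6.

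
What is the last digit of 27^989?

7

Powers of 7 mod 10 repeat with period 4: 7, 9, 3, 1.
989 leaves remainder 1 on division by 4, so 27^989 ends in 7.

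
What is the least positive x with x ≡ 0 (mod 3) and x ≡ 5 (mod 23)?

51

x ≡ 0 (mod 3) gives x ∈ {0, 3, 6, 9, 12, 15, 18, 21, …}.
The first of these with x mod 23 = 5 is 51.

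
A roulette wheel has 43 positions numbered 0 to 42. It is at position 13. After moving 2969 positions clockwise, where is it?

2969 = 69·43 + 2, so 2969 mod 43 = 2.
(13 + 2) mod 43 = 15.

15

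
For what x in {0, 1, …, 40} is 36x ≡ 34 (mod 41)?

26

36⁻¹ ≡ 8 (mod 41) because 36·8 = 288 = 7·41 + 1.
So x ≡ 8·34 = 272 ≡ 26 (mod 41).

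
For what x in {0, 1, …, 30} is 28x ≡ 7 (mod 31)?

The inverse of 28 mod 31 is 10 (since 28·10 = 280 ≡ 1).
So x ≡ 10·7 = 70 ≡ 8 (mod 31).

8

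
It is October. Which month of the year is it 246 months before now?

April

246 − 20·12 = 6, so 246 ≡ 6 (mod 12).
October − 6 months → April.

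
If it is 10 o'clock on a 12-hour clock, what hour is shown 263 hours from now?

9

263 mod 12 = 11 (since 21·12 = 252).
10 + 11 → 9 on a 12-hour dial.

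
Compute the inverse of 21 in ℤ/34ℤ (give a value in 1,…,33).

21·13 = 273 = 8·34 + 1, so 21⁻¹ ≡ 13 (mod 34).

13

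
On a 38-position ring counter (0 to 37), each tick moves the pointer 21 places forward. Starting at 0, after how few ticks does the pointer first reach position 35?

27

The inverse of 21 mod 38 is 29 (since 21·29 = 609 ≡ 1).
Multiplying both sides by 29: x ≡ 29·35 = 1015 ≡ 27 (mod 38).
Check: 21·27 = 567 = 14·38 + 35.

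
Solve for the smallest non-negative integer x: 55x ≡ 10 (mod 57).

52

The inverse of 55 mod 57 is 28 (since 55·28 = 1540 ≡ 1).
So x ≡ 28·10 = 280 ≡ 52 (mod 57).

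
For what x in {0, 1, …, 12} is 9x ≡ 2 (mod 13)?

The inverse of 9 mod 13 is 3 (since 9·3 = 27 ≡ 1).
Multiplying both sides by 3: x ≡ 3·2 = 6 ≡ 6 (mod 13).
Check: 9·6 = 54 = 4·13 + 2.

6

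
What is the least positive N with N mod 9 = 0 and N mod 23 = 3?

72

Since 23·2 ≡ 1 (mod 9), take x = 3 + 23·((0−3)·2 mod 9) = 3 + 23·3 = 72.
Check: 72 mod 9 = 0, 72 mod 23 = 3.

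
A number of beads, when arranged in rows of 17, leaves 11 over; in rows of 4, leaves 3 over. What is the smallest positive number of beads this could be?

Since 4·13 ≡ 1 (mod 17), take x = 3 + 4·((11−3)·13 mod 17) = 3 + 4·2 = 11.
Check: 11 mod 17 = 11, 11 mod 4 = 3.

11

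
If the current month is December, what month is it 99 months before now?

Dividing 99 by 12 gives quotient 8 and remainder 3.
December − 3 months → September.

September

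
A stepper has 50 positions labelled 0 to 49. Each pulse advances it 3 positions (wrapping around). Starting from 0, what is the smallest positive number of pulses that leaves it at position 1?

17

3·17 = 51 = 1·50 + 1, so 3⁻¹ ≡ 17 (mod 50).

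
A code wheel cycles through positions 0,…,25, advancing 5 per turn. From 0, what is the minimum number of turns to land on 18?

14

The inverse of 5 mod 26 is 21 (since 5·21 = 105 ≡ 1).
So x ≡ 21·18 = 378 ≡ 14 (mod 26).
Check: 5·14 = 70 = 2·26 + 18.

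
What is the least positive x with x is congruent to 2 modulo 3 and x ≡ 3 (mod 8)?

x ≡ 2 (mod 3) gives x ∈ {2, 5, 8, 11}.
The first of these with x mod 8 = 3 is 11.

11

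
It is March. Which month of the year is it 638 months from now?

638 − 53·12 = 2, so 638 ≡ 2 (mod 12).
March + 2 months → May.

May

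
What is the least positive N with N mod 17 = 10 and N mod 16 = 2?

x ≡ 2 (mod 16) gives x ∈ {2, 18, 34, 50, 66, 82, 98, 114, …}.
The first of these with x mod 17 = 10 is 146.

146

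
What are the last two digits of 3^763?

27

Successive squares of 3 mod 100: 3^1≡3, 3^2≡9, 3^4≡81, 3^8≡61, 3^16≡21, 3^32≡41, 3^64≡81, 3^128≡61, 3^256≡21, 3^512≡41.
763 = 1 + 2 + 8 + 16 + 32 + 64 + 128 + 512, so 3^763 ≡ 3·9·61·21·41·81·61·41 ≡ 27 (mod 100).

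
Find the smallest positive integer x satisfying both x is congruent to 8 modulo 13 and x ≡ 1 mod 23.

x ≡ 8 (mod 13) gives x ∈ {8, 21, 34, 47}.
The first of these with x mod 23 = 1 is 47.

47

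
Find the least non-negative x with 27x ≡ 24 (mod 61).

28

27⁻¹ ≡ 52 (mod 61) because 27·52 = 1404 = 23·61 + 1.
Multiplying both sides by 52: x ≡ 52·24 = 1248 ≡ 28 (mod 61).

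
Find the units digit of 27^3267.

The units digit of 27^n cycles with period 4: 7, 9, 3, 1, …
3267 leaves remainder 3 on division by 4, so 27^3267 ends in 3.

3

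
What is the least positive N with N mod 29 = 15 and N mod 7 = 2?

Since 7·25 ≡ 1 (mod 29), take x = 2 + 7·((15−2)·25 mod 29) = 2 + 7·6 = 44.
Check: 44 mod 29 = 15, 44 mod 7 = 2.

44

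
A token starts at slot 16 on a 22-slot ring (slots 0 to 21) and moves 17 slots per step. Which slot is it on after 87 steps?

21

87·17 = 1479.
1479 = 67·22 + 5, so 1479 mod 22 = 5.
(16 + 5) mod 22 = 21.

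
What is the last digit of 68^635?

2

The units digit of 68^n cycles with period 4: 8, 4, 2, 6, …
635 leaves remainder 3 on division by 4, so 68^635 ends in 2.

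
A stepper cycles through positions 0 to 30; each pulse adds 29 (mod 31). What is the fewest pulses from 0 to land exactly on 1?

15

31 = 1·29 + 2
29 = 14·2 + 1
2 = 2·1 + 0
Back-substituting gives 29·15 ≡ 1 (mod 31).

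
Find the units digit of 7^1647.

3

Powers of 7 mod 10 repeat with period 4: 7, 9, 3, 1.
1647 leaves remainder 3 on division by 4, so 7^1647 ends in 3.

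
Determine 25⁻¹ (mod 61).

22

61 = 2·25 + 11
25 = 2·11 + 3
11 = 3·3 + 2
3 = 1·2 + 1
2 = 2·1 + 0
Back-substituting gives 25·22 ≡ 1 (mod 61).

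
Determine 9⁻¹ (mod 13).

9·3 = 27 = 2·13 + 1, so 9⁻¹ ≡ 3 (mod 13).

3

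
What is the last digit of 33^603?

7

Last digits of 3^n: 3, 9, 7, 1 (period 4).
603 leaves remainder 3 on division by 4, so 33^603 ends in 7.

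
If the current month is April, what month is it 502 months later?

502 = 41·12 + 10, so 502 mod 12 = 10.
April + 10 months → February.

February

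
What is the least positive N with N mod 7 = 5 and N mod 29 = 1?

x ≡ 5 (mod 7) gives x ∈ {5, 12, 19, 26, 33, 40, 47, 54, …}.
The first of these with x mod 29 = 1 is 117.

117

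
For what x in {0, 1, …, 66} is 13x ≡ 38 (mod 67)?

39

The inverse of 13 mod 67 is 31 (since 13·31 = 403 ≡ 1).
Multiplying both sides by 31: x ≡ 31·38 = 1178 ≡ 39 (mod 67).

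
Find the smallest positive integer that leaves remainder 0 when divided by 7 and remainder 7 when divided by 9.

7

x ≡ 0 (mod 7) gives x ∈ {0, 7}.
The first of these with x mod 9 = 7 is 7.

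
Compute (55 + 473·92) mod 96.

83

473·92 = 43516.
43516 = 453·96 + 28, so 43516 mod 96 = 28.
(55 + 28) mod 96 = 83.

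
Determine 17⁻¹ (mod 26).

17·23 = 391 = 15·26 + 1, so 17⁻¹ ≡ 23 (mod 26).

23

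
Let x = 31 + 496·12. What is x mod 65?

496·12 = 5952.
5952 = 91·65 + 37, so 5952 mod 65 = 37.
(31 + 37) mod 65 = 3.

3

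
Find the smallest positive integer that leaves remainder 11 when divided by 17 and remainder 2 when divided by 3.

x ≡ 2 (mod 3) gives x ∈ {2, 5, 8, 11}.
The first of these with x mod 17 = 11 is 11.

11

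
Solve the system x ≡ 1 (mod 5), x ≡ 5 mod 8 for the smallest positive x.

x ≡ 1 (mod 5) gives x ∈ {1, 6, 11, 16, 21}.
The first of these with x mod 8 = 5 is 21.

21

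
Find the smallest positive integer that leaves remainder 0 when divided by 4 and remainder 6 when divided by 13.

Since 13·1 ≡ 1 (mod 4), take x = 6 + 13·((0−6)·1 mod 4) = 6 + 13·2 = 32.
Check: 32 mod 4 = 0, 32 mod 13 = 6.

32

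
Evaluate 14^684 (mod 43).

11

Successive squares of 14 mod 43: 14^1≡14, 14^2≡24, 14^4≡17, 14^8≡31, 14^16≡15, 14^32≡10, 14^64≡14, 14^128≡24, 14^256≡17, 14^512≡31.
Since 684 = 4 + 8 + 32 + 128 + 512 in binary, 14^684 ≡ 17·31·10·24·31 ≡ 11 (mod 43).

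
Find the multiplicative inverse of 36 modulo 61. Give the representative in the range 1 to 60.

36·39 = 1404 = 23·61 + 1, so 36⁻¹ ≡ 39 (mod 61).

39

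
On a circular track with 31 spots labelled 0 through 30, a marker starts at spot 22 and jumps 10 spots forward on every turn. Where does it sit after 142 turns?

16

142·10 = 1420.
1420 = 45·31 + 25, so 1420 mod 31 = 25.
(22 + 25) mod 31 = 16.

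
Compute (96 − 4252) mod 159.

4252 − 26·159 = 118, so 4252 ≡ 118 (mod 159).
(96 − 118) mod 159 = 137.

137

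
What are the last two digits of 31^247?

Square-and-reduce mod 100: 31^1≡31, 31^2≡61, 31^4≡21, 31^8≡41, 31^16≡81, 31^32≡61, 31^64≡21, 31^128≡41.
Since 247 = 1 + 2 + 4 + 16 + 32 + 64 + 128 in binary, 31^247 ≡ 31·61·21·81·61·21·41 ≡ 11 (mod 100).

11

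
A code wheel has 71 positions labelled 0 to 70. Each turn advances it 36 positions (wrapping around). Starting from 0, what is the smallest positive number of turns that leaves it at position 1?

36·2 = 72 = 1·71 + 1, so 36⁻¹ ≡ 2 (mod 71).

2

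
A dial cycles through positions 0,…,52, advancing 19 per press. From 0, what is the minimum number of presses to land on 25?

32

19⁻¹ ≡ 14 (mod 53) because 19·14 = 266 = 5·53 + 1.
Multiplying both sides by 14: x ≡ 14·25 = 350 ≡ 32 (mod 53).
Check: 19·32 = 608 = 11·53 + 25.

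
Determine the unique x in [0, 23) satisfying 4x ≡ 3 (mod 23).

18

The inverse of 4 mod 23 is 6 (since 4·6 = 24 ≡ 1).
So x ≡ 6·3 = 18 ≡ 18 (mod 23).
Check: 4·18 = 72 = 3·23 + 3.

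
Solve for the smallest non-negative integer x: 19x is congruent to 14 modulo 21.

The inverse of 19 mod 21 is 10 (since 19·10 = 190 ≡ 1).
So x ≡ 10·14 = 140 ≡ 14 (mod 21).
Check: 19·14 = 266 = 12·21 + 14.

14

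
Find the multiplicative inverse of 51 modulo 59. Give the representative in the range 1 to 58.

51·22 = 1122 = 19·59 + 1, so 51⁻¹ ≡ 22 (mod 59).

22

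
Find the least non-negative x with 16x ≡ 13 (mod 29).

The inverse of 16 mod 29 is 20 (since 16·20 = 320 ≡ 1).
So x ≡ 20·13 = 260 ≡ 28 (mod 29).

28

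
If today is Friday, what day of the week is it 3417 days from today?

Saturday

3417 − 488·7 = 1, so 3417 ≡ 1 (mod 7).
Friday + 1 day → Saturday.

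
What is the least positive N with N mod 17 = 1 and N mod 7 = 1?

1

x ≡ 1 (mod 7) gives x ∈ {1}.
The first of these with x mod 17 = 1 is 1.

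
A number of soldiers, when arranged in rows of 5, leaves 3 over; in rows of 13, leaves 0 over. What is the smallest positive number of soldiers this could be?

x ≡ 3 (mod 5) gives x ∈ {3, 8, 13}.
The first of these with x mod 13 = 0 is 13.

13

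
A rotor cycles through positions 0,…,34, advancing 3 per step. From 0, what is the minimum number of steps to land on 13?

The inverse of 3 mod 35 is 12 (since 3·12 = 36 ≡ 1).
Multiplying both sides by 12: x ≡ 12·13 = 156 ≡ 16 (mod 35).
Check: 3·16 = 48 = 1·35 + 13.

16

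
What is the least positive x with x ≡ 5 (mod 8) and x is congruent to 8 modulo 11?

85

x ≡ 5 (mod 8) gives x ∈ {5, 13, 21, 29, 37, 45, 53, 61, …}.
The first of these with x mod 11 = 8 is 85.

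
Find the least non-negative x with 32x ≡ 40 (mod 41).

32

The inverse of 32 mod 41 is 9 (since 32·9 = 288 ≡ 1).
Multiplying both sides by 9: x ≡ 9·40 = 360 ≡ 32 (mod 41).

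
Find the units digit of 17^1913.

Powers of 7 mod 10 repeat with period 4: 7, 9, 3, 1.
1913 leaves remainder 1 on division by 4, so 17^1913 ends in 7.

7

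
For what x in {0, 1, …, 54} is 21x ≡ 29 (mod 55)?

The inverse of 21 mod 55 is 21 (since 21·21 = 441 ≡ 1).
So x ≡ 21·29 = 609 ≡ 4 (mod 55).
Check: 21·4 = 84 = 1·55 + 29.

4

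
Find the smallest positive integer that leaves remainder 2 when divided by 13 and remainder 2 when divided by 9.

2

x ≡ 2 (mod 9) gives x ∈ {2}.
The first of these with x mod 13 = 2 is 2.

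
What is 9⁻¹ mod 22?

22 = 2·9 + 4
9 = 2·4 + 1
4 = 4·1 + 0
Back-substituting gives 9·5 ≡ 1 (mod 22).

5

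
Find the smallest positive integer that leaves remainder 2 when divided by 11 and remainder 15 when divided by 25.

Since 25·4 ≡ 1 (mod 11), take x = 15 + 25·((2−15)·4 mod 11) = 15 + 25·3 = 90.
Check: 90 mod 11 = 2, 90 mod 25 = 15.

90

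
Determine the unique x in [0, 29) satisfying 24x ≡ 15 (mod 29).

26

The inverse of 24 mod 29 is 23 (since 24·23 = 552 ≡ 1).
Multiplying both sides by 23: x ≡ 23·15 = 345 ≡ 26 (mod 29).
Check: 24·26 = 624 = 21·29 + 15.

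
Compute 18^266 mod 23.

Successive squares of 18 mod 23: 18^1≡18, 18^2≡2, 18^4≡4, 18^8≡16, 18^16≡3, 18^32≡9, 18^64≡12, 18^128≡6, 18^256≡13.
Since 266 = 2 + 8 + 256 in binary, 18^266 ≡ 2·16·13 ≡ 2 (mod 23).

2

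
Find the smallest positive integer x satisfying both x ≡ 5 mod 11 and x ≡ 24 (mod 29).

82

x ≡ 5 (mod 11) gives x ∈ {5, 16, 27, 38, 49, 60, 71, 82}.
The first of these with x mod 29 = 24 is 82.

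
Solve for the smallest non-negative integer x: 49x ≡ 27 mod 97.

The inverse of 49 mod 97 is 2 (since 49·2 = 98 ≡ 1).
So x ≡ 2·27 = 54 ≡ 54 (mod 97).

54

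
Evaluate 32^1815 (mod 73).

Successive squares of 32 mod 73: 32^1≡32, 32^2≡2, 32^4≡4, 32^8≡16, 32^16≡37, 32^32≡55, 32^64≡32, 32^128≡2, 32^256≡4, 32^512≡16, 32^1024≡37.
1815 = 1 + 2 + 4 + 16 + 256 + 512 + 1024, so 32^1815 ≡ 32·2·4·37·4·16·37 ≡ 8 (mod 73).

8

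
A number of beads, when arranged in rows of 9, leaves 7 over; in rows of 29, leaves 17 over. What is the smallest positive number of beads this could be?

x ≡ 7 (mod 9) gives x ∈ {7, 16, 25, 34, 43, 52, 61, 70, …}.
The first of these with x mod 29 = 17 is 133.

133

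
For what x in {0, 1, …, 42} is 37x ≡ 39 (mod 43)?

15

37⁻¹ ≡ 7 (mod 43) because 37·7 = 259 = 6·43 + 1.
Multiplying both sides by 7: x ≡ 7·39 = 273 ≡ 15 (mod 43).
Check: 37·15 = 555 = 12·43 + 39.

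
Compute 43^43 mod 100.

7

By repeated squaring mod 100: 43^1≡43, 43^2≡49, 43^4≡1, 43^8≡1, 43^16≡1, 43^32≡1.
43 = 1 + 2 + 8 + 32, so 43^43 ≡ 43·49·1·1 ≡ 7 (mod 100).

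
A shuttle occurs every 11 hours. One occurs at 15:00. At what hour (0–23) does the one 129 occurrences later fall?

129·11 = 1419.
1419 = 59·24 + 3, so 1419 mod 24 = 3.
(15 + 3) mod 24 = 18.

18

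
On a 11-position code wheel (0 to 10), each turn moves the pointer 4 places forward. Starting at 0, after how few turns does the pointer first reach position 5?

The inverse of 4 mod 11 is 3 (since 4·3 = 12 ≡ 1).
So x ≡ 3·5 = 15 ≡ 4 (mod 11).

4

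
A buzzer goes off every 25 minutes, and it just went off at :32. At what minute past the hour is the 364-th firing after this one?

12

364·25 = 9100.
9100 − 151·60 = 40, so 9100 ≡ 40 (mod 60).
(32 + 40) mod 60 = 12.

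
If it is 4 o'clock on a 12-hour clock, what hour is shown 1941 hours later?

Dividing 1941 by 12 gives quotient 161 and remainder 9.
4 + 9 → 1 on a 12-hour dial.

1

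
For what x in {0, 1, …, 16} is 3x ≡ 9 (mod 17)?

3

The inverse of 3 mod 17 is 6 (since 3·6 = 18 ≡ 1).
So x ≡ 6·9 = 54 ≡ 3 (mod 17).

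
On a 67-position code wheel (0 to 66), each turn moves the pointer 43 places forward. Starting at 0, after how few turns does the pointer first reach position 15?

58

43⁻¹ ≡ 53 (mod 67) because 43·53 = 2279 = 34·67 + 1.
Multiplying both sides by 53: x ≡ 53·15 = 795 ≡ 58 (mod 67).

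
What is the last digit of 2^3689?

Powers of 2 mod 10 repeat with period 4: 2, 4, 8, 6.
3689 leaves remainder 1 on division by 4, so 2^3689 ends in 2.

2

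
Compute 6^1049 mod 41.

Successive squares of 6 mod 41: 6^1≡6, 6^2≡36, 6^4≡25, 6^8≡10, 6^16≡18, 6^32≡37, 6^64≡16, 6^128≡10, 6^256≡18, 6^512≡37, 6^1024≡16.
1049 = 1 + 8 + 16 + 1024, so 6^1049 ≡ 6·10·18·16 ≡ 19 (mod 41).

19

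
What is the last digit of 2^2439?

8

Last digits of 2^n: 2, 4, 8, 6 (period 4).
2439 leaves remainder 3 on division by 4, so 2^2439 ends in 8.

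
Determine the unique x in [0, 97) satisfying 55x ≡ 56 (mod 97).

31

55⁻¹ ≡ 30 (mod 97) because 55·30 = 1650 = 17·97 + 1.
Multiplying both sides by 30: x ≡ 30·56 = 1680 ≡ 31 (mod 97).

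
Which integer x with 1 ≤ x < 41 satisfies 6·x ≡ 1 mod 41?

7

6·7 = 42 = 1·41 + 1, so 6⁻¹ ≡ 7 (mod 41).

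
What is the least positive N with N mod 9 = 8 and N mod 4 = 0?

Since 4·7 ≡ 1 (mod 9), take x = 0 + 4·((8−0)·7 mod 9) = 0 + 4·2 = 8.
Check: 8 mod 9 = 8, 8 mod 4 = 0.

8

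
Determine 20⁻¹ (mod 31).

31 = 1·20 + 11
20 = 1·11 + 9
11 = 1·9 + 2
9 = 4·2 + 1
2 = 2·1 + 0
Back-substituting gives 20·14 ≡ 1 (mod 31).

14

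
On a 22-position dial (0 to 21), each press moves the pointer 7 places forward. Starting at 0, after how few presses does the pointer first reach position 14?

2

7⁻¹ ≡ 19 (mod 22) because 7·19 = 133 = 6·22 + 1.
So x ≡ 19·14 = 266 ≡ 2 (mod 22).
Check: 7·2 = 14 = 0·22 + 14.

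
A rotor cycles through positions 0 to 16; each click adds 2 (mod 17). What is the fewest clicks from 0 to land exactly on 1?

9

2·9 = 18 = 1·17 + 1, so 2⁻¹ ≡ 9 (mod 17).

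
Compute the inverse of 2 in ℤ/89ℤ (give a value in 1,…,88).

89 = 44·2 + 1
2 = 2·1 + 0
Back-substituting gives 2·45 ≡ 1 (mod 89).

45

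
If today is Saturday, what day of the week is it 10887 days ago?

10887 − 1555·7 = 2, so 10887 ≡ 2 (mod 7).
Saturday − 2 days → Thursday.

Thursday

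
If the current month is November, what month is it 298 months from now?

298 mod 12 = 10 (since 24·12 = 288).
November + 10 months → September.

September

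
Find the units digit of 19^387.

9

Powers of 9 mod 10 repeat with period 2: 9, 1.
387 mod 2 = 1, so the last digit matches 9^1 = 9.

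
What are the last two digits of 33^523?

37

Successive squares of 33 mod 100: 33^1≡33, 33^2≡89, 33^4≡21, 33^8≡41, 33^16≡81, 33^32≡61, 33^64≡21, 33^128≡41, 33^256≡81, 33^512≡61.
Since 523 = 1 + 2 + 8 + 512 in binary, 33^523 ≡ 33·89·41·61 ≡ 37 (mod 100).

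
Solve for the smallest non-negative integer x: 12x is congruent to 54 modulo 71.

40

The inverse of 12 mod 71 is 6 (since 12·6 = 72 ≡ 1).
So x ≡ 6·54 = 324 ≡ 40 (mod 71).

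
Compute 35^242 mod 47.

Square-and-reduce mod 47: 35^1≡35, 35^2≡3, 35^4≡9, 35^8≡34, 35^16≡28, 35^32≡32, 35^64≡37, 35^128≡6.
Since 242 = 2 + 16 + 32 + 64 + 128 in binary, 35^242 ≡ 3·28·32·37·6 ≡ 24 (mod 47).

24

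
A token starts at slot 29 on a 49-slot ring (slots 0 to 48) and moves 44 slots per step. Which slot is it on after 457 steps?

457·44 = 20108.
20108 = 410·49 + 18, so 20108 mod 49 = 18.
(29 + 18) mod 49 = 47.

47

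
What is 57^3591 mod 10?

Last digits of 7^n: 7, 9, 3, 1 (period 4).
3591 mod 4 = 3, so the last digit matches 7^3 = 3.

3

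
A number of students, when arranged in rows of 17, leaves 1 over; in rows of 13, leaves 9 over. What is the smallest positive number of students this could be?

x ≡ 9 (mod 13) gives x ∈ {9, 22, 35}.
The first of these with x mod 17 = 1 is 35.

35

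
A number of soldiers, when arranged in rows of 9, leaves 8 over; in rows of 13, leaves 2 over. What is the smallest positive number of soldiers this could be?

x ≡ 8 (mod 9) gives x ∈ {8, 17, 26, 35, 44, 53, 62, 71, …}.
The first of these with x mod 13 = 2 is 80.

80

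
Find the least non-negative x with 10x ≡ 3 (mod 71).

10⁻¹ ≡ 64 (mod 71) because 10·64 = 640 = 9·71 + 1.
Multiplying both sides by 64: x ≡ 64·3 = 192 ≡ 50 (mod 71).

50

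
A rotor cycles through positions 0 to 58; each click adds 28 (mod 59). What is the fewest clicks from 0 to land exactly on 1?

59 = 2·28 + 3
28 = 9·3 + 1
3 = 3·1 + 0
Back-substituting gives 28·19 ≡ 1 (mod 59).

19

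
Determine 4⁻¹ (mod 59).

4·15 = 60 = 1·59 + 1, so 4⁻¹ ≡ 15 (mod 59).

15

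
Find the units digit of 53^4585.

3

The units digit of 53^n cycles with period 4: 3, 9, 7, 1, …
4585 leaves remainder 1 on division by 4, so 53^4585 ends in 3.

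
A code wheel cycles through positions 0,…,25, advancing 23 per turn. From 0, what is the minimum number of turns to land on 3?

The inverse of 23 mod 26 is 17 (since 23·17 = 391 ≡ 1).
So x ≡ 17·3 = 51 ≡ 25 (mod 26).

25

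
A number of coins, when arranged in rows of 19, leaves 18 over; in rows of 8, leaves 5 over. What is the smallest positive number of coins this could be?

Since 8·12 ≡ 1 (mod 19), take x = 5 + 8·((18−5)·12 mod 19) = 5 + 8·4 = 37.
Check: 37 mod 19 = 18, 37 mod 8 = 5.

37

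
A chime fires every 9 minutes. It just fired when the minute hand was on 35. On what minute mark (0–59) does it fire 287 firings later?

38

287·9 = 2583.
2583 mod 60 = 3 (since 43·60 = 2580).
(35 + 3) mod 60 = 38.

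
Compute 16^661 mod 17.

16

Square-and-reduce mod 17: 16^1≡16, 16^2≡1, 16^4≡1, 16^8≡1, 16^16≡1, 16^32≡1, 16^64≡1, 16^128≡1, 16^256≡1, 16^512≡1.
Since 661 = 1 + 4 + 16 + 128 + 512 in binary, 16^661 ≡ 16·1·1·1·1 ≡ 16 (mod 17).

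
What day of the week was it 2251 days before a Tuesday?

2251 − 321·7 = 4, so 2251 ≡ 4 (mod 7).
Tuesday − 4 days → Friday.

Friday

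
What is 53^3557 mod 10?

Powers of 3 mod 10 repeat with period 4: 3, 9, 7, 1.
3557 leaves remainder 1 on division by 4, so 53^3557 ends in 3.

3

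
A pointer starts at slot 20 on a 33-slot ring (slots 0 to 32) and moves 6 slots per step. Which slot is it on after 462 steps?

20

462·6 = 2772.
2772 = 84·33 + 0, so 2772 mod 33 = 0.
(20 + 0) mod 33 = 20.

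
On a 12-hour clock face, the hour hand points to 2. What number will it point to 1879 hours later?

1879 mod 12 = 7 (since 156·12 = 1872).
2 + 7 → 9 on a 12-hour dial.

9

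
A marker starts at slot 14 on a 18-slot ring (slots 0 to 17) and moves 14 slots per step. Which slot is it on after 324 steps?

14

324·14 = 4536.
4536 mod 18 = 0 (since 252·18 = 4536).
(14 + 0) mod 18 = 14.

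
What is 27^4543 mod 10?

Powers of 7 mod 10 repeat with period 4: 7, 9, 3, 1.
4543 leaves remainder 3 on division by 4, so 27^4543 ends in 3.

3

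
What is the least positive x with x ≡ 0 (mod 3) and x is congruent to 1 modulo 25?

51

Since 25·1 ≡ 1 (mod 3), take x = 1 + 25·((0−1)·1 mod 3) = 1 + 25·2 = 51.
Check: 51 mod 3 = 0, 51 mod 25 = 1.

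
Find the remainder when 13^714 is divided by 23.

16

Square-and-reduce mod 23: 13^1≡13, 13^2≡8, 13^4≡18, 13^8≡2, 13^16≡4, 13^32≡16, 13^64≡3, 13^128≡9, 13^256≡12, 13^512≡6.
714 = 2 + 8 + 64 + 128 + 512, so 13^714 ≡ 8·2·3·9·6 ≡ 16 (mod 23).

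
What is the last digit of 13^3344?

The units digit of 13^n cycles with period 4: 3, 9, 7, 1, …
3344 mod 4 = 0, so the last digit matches 3^4 = 1.

1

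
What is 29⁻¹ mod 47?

47 = 1·29 + 18
29 = 1·18 + 11
18 = 1·11 + 7
11 = 1·7 + 4
7 = 1·4 + 3
4 = 1·3 + 1
3 = 3·1 + 0
Back-substituting gives 29·13 ≡ 1 (mod 47).

13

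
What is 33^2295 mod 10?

7

The units digit of 33^n cycles with period 4: 3, 9, 7, 1, …
2295 leaves remainder 3 on division by 4, so 33^2295 ends in 7.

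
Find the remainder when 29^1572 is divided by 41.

25

Successive squares of 29 mod 41: 29^1≡29, 29^2≡21, 29^4≡31, 29^8≡18, 29^16≡37, 29^32≡16, 29^64≡10, 29^128≡18, 29^256≡37, 29^512≡16, 29^1024≡10.
Since 1572 = 4 + 32 + 512 + 1024 in binary, 29^1572 ≡ 31·16·16·10 ≡ 25 (mod 41).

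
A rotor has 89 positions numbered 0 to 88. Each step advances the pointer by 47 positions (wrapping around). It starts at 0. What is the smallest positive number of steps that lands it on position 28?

The inverse of 47 mod 89 is 36 (since 47·36 = 1692 ≡ 1).
Multiplying both sides by 36: x ≡ 36·28 = 1008 ≡ 29 (mod 89).

29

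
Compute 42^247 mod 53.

Successive squares of 42 mod 53: 42^1≡42, 42^2≡15, 42^4≡13, 42^8≡10, 42^16≡47, 42^32≡36, 42^64≡24, 42^128≡46.
247 = 1 + 2 + 4 + 16 + 32 + 64 + 128, so 42^247 ≡ 42·15·13·47·36·24·46 ≡ 1 (mod 53).

1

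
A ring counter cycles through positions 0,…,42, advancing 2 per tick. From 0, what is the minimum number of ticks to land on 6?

2⁻¹ ≡ 22 (mod 43) because 2·22 = 44 = 1·43 + 1.
Multiplying both sides by 22: x ≡ 22·6 = 132 ≡ 3 (mod 43).
Check: 2·3 = 6 = 0·43 + 6.

3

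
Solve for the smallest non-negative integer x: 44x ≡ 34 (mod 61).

The inverse of 44 mod 61 is 43 (since 44·43 = 1892 ≡ 1).
So x ≡ 43·34 = 1462 ≡ 59 (mod 61).

59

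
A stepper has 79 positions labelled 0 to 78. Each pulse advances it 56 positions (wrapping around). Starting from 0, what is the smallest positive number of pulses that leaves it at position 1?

24

79 = 1·56 + 23
56 = 2·23 + 10
23 = 2·10 + 3
10 = 3·3 + 1
3 = 3·1 + 0
Back-substituting gives 56·24 ≡ 1 (mod 79).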